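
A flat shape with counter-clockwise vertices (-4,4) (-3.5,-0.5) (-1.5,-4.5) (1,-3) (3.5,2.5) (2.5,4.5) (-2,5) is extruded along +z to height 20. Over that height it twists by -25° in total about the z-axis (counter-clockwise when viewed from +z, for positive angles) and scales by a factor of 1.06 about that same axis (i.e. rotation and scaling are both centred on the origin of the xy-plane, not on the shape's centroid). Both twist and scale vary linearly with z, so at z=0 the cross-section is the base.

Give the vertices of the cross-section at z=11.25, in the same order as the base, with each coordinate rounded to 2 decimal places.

t = z/height = 11.25/20 = 0.5625
s = 1 + (scale-1)·z/height = 1 + (1.06-1)·11.25/20 = 1.033750
θ = twist·z/height = -25°·11.25/20 = -14.0625° = -0.245437 rad
cos θ = 0.970031, sin θ = -0.242980 (intermediates below are computed at full precision and shown rounded to 5 d.p.)
v1: (-4,4) → rotate → (-2.90820,4.85205) → ×s → (-3.00636,5.01580) → (-3.01,5.02)
v2: (-3.5,-0.5) → rotate → (-3.51660,0.36542) → ×s → (-3.63528,0.37775) → (-3.64,0.38)
v3: (-1.5,-4.5) → rotate → (-2.54846,-4.00067) → ×s → (-2.63447,-4.13569) → (-2.63,-4.14)
v4: (1,-3) → rotate → (0.24109,-3.15307) → ×s → (0.24923,-3.25949) → (0.25,-3.26)
v5: (3.5,2.5) → rotate → (4.00256,1.57465) → ×s → (4.13765,1.62779) → (4.14,1.63)
v6: (2.5,4.5) → rotate → (3.51849,3.75769) → ×s → (3.63724,3.88451) → (3.64,3.88)
v7: (-2,5) → rotate → (-0.72516,5.33612) → ×s → (-0.74964,5.51621) → (-0.75,5.52)

Cross-section at z=11.25: (-3.01,5.02) (-3.64,0.38) (-2.63,-4.14) (0.25,-3.26) (4.14,1.63) (3.64,3.88) (-0.75,5.52)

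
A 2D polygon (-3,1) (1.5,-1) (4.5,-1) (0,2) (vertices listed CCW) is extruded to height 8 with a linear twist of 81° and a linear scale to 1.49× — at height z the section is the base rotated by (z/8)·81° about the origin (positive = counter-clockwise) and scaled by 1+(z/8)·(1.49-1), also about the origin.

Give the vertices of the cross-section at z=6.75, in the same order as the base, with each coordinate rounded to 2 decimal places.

Cross-section at z=6.75: (-2.88,-3.42) (2.10,1.45) (3.66,5.39) (-2.63,1.04)

t = z/height = 6.75/8 = 0.84375
s = 1 + (scale-1)·z/height = 1 + (1.49-1)·6.75/8 = 1.413438
θ = twist·z/height = 81°·6.75/8 = 68.3438° = 1.192823 rad
cos θ = 0.369037, sin θ = 0.929415 (intermediates below are computed at full precision and shown rounded to 5 d.p.)
v1: (-3,1) → rotate → (-2.03653,-2.41921) → ×s → (-2.87850,-3.41940) → (-2.88,-3.42)
v2: (1.5,-1) → rotate → (1.48297,1.02508) → ×s → (2.09609,1.44889) → (2.10,1.45)
v3: (4.5,-1) → rotate → (2.59008,3.81333) → ×s → (3.66092,5.38990) → (3.66,5.39)
v4: (0,2) → rotate → (-1.85883,0.73807) → ×s → (-2.62734,1.04322) → (-2.63,1.04)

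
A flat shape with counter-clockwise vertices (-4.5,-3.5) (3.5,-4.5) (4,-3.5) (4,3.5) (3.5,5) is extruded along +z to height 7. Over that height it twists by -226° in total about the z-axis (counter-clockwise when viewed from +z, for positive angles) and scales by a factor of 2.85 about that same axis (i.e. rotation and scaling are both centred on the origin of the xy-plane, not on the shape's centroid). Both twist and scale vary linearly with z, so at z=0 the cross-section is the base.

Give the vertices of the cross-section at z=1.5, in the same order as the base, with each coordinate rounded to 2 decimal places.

Cross-section at z=1.5: (-7.83,1.46) (-1.46,-7.83) (0.05,-7.42) (7.36,-0.94) (8.47,0.98)

t = z/height = 1.5/7 = 0.214286
s = 1 + (scale-1)·z/height = 1 + (2.85-1)·1.5/7 = 1.396429
θ = twist·z/height = -226°·1.5/7 = -48.4286° = -0.845238 rad
cos θ = 0.663553, sin θ = -0.748129 (intermediates below are computed at full precision and shown rounded to 5 d.p.)
v1: (-4.5,-3.5) → rotate → (-5.60444,1.04414) → ×s → (-7.82620,1.45807) → (-7.83,1.46)
v2: (3.5,-4.5) → rotate → (-1.04414,-5.60444) → ×s → (-1.45807,-7.82620) → (-1.46,-7.83)
v3: (4,-3.5) → rotate → (0.03576,-5.31495) → ×s → (0.04994,-7.42195) → (0.05,-7.42)
v4: (4,3.5) → rotate → (5.27266,-0.67008) → ×s → (7.36290,-0.93572) → (7.36,-0.94)
v5: (3.5,5) → rotate → (6.06308,0.69931) → ×s → (8.46666,0.97654) → (8.47,0.98)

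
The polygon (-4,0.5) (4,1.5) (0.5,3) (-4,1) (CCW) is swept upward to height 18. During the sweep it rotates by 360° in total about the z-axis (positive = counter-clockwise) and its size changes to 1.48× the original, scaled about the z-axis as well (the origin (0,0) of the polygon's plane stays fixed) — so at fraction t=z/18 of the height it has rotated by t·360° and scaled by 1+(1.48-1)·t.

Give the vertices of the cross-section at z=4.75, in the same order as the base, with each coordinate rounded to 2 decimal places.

t = z/height = 4.75/18 = 0.263889
s = 1 + (scale-1)·z/height = 1 + (1.48-1)·4.75/18 = 1.126667
θ = twist·z/height = 360°·4.75/18 = 95.0000° = 1.658063 rad
cos θ = -0.087156, sin θ = 0.996195 (intermediates below are computed at full precision and shown rounded to 5 d.p.)
v1: (-4,0.5) → rotate → (-0.14947,-4.02836) → ×s → (-0.16841,-4.53862) → (-0.17,-4.54)
v2: (4,1.5) → rotate → (-1.84292,3.85405) → ×s → (-2.07635,4.34222) → (-2.08,4.34)
v3: (0.5,3) → rotate → (-3.03216,0.23663) → ×s → (-3.41624,0.26660) → (-3.42,0.27)
v4: (-4,1) → rotate → (-0.64757,-4.07193) → ×s → (-0.72960,-4.58771) → (-0.73,-4.59)

Cross-section at z=4.75: (-0.17,-4.54) (-2.08,4.34) (-3.42,0.27) (-0.73,-4.59)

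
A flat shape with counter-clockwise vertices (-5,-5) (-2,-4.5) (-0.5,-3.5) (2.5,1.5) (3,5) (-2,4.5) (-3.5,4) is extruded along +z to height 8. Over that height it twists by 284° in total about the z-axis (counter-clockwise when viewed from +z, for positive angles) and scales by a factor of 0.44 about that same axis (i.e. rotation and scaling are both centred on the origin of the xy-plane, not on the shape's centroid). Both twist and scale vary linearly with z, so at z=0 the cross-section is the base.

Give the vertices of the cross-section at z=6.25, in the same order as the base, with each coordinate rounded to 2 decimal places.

t = z/height = 6.25/8 = 0.78125
s = 1 + (scale-1)·z/height = 1 + (0.44-1)·6.25/8 = 0.562500
θ = twist·z/height = 284°·6.25/8 = 221.8750° = 3.872449 rad
cos θ = -0.744603, sin θ = -0.667508 (intermediates below are computed at full precision and shown rounded to 5 d.p.)
v1: (-5,-5) → rotate → (0.38548,7.06055) → ×s → (0.21683,3.97156) → (0.22,3.97)
v2: (-2,-4.5) → rotate → (-1.51458,4.68573) → ×s → (-0.85195,2.63572) → (-0.85,2.64)
v3: (-0.5,-3.5) → rotate → (-1.96398,2.93986) → ×s → (-1.10474,1.65367) → (-1.10,1.65)
v4: (2.5,1.5) → rotate → (-0.86025,-2.78567) → ×s → (-0.48389,-1.56694) → (-0.48,-1.57)
v5: (3,5) → rotate → (1.10373,-5.72554) → ×s → (0.62085,-3.22061) → (0.62,-3.22)
v6: (-2,4.5) → rotate → (4.49299,-2.01570) → ×s → (2.52731,-1.13383) → (2.53,-1.13)
v7: (-3.5,4) → rotate → (5.27614,-0.64213) → ×s → (2.96783,-0.36120) → (2.97,-0.36)

Cross-section at z=6.25: (0.22,3.97) (-0.85,2.64) (-1.10,1.65) (-0.48,-1.57) (0.62,-3.22) (2.53,-1.13) (2.97,-0.36)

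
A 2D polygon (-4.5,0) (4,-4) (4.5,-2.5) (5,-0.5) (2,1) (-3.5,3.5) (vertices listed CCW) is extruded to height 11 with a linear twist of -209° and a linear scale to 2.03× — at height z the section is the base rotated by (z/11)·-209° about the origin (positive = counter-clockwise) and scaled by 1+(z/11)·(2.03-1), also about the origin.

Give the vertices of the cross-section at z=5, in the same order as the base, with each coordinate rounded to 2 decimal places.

Cross-section at z=5: (0.58,6.58) (-6.36,-5.34) (-4.23,-6.26) (-1.37,-7.25) (1.21,-3.05) (5.57,4.67)

t = z/height = 5/11 = 0.454545
s = 1 + (scale-1)·z/height = 1 + (2.03-1)·5/11 = 1.468182
θ = twist·z/height = -209°·5/11 = -95.0000° = -1.658063 rad
cos θ = -0.087156, sin θ = -0.996195 (intermediates below are computed at full precision and shown rounded to 5 d.p.)
v1: (-4.5,0) → rotate → (0.39220,4.48288) → ×s → (0.57582,6.58168) → (0.58,6.58)
v2: (4,-4) → rotate → (-4.33340,-3.63616) → ×s → (-6.36222,-5.33854) → (-6.36,-5.34)
v3: (4.5,-2.5) → rotate → (-2.88269,-4.26499) → ×s → (-4.23231,-6.26178) → (-4.23,-6.26)
v4: (5,-0.5) → rotate → (-0.93388,-4.93740) → ×s → (-1.37110,-7.24899) → (-1.37,-7.25)
v5: (2,1) → rotate → (0.82188,-2.07955) → ×s → (1.20667,-3.05315) → (1.21,-3.05)
v6: (-3.5,3.5) → rotate → (3.79173,3.18164) → ×s → (5.56694,4.67122) → (5.57,4.67)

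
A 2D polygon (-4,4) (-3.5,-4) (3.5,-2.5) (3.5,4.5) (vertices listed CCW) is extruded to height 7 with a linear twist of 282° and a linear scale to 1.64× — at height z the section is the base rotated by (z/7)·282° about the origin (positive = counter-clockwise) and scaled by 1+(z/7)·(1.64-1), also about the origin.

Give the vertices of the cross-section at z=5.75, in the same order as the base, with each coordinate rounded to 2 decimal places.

t = z/height = 5.75/7 = 0.821429
s = 1 + (scale-1)·z/height = 1 + (1.64-1)·5.75/7 = 1.525714
θ = twist·z/height = 282°·5.75/7 = 231.6429° = 4.042931 rad
cos θ = -0.620561, sin θ = -0.784158 (intermediates below are computed at full precision and shown rounded to 5 d.p.)
v1: (-4,4) → rotate → (5.61888,0.65439) → ×s → (8.57280,0.99841) → (8.57,1.00)
v2: (-3.5,-4) → rotate → (-0.96467,5.22680) → ×s → (-1.47181,7.97460) → (-1.47,7.97)
v3: (3.5,-2.5) → rotate → (-4.13236,-1.19315) → ×s → (-6.30480,-1.82040) → (-6.30,-1.82)
v4: (3.5,4.5) → rotate → (1.35675,-5.53708) → ×s → (2.07001,-8.44800) → (2.07,-8.45)

Cross-section at z=5.75: (8.57,1.00) (-1.47,7.97) (-6.30,-1.82) (2.07,-8.45)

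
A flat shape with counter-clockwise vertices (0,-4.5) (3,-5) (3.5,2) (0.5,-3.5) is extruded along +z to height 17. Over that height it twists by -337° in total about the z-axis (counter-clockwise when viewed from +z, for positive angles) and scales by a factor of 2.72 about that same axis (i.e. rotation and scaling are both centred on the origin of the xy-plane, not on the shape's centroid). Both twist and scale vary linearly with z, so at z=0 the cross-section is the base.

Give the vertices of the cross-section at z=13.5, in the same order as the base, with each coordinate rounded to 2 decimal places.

t = z/height = 13.5/17 = 0.794118
s = 1 + (scale-1)·z/height = 1 + (2.72-1)·13.5/17 = 2.365882
θ = twist·z/height = -337°·13.5/17 = -267.6176° = -4.670809 rad
cos θ = -0.041568, sin θ = 0.999136 (intermediates below are computed at full precision and shown rounded to 5 d.p.)
v1: (0,-4.5) → rotate → (4.49611,0.18706) → ×s → (10.63727,0.44255) → (10.64,0.44)
v2: (3,-5) → rotate → (4.87097,3.20525) → ×s → (11.52415,7.58324) → (11.52,7.58)
v3: (3.5,2) → rotate → (-2.14376,3.41384) → ×s → (-5.07188,8.07674) → (-5.07,8.08)
v4: (0.5,-3.5) → rotate → (3.47619,0.64506) → ×s → (8.22426,1.52613) → (8.22,1.53)

Cross-section at z=13.5: (10.64,0.44) (11.52,7.58) (-5.07,8.08) (8.22,1.53)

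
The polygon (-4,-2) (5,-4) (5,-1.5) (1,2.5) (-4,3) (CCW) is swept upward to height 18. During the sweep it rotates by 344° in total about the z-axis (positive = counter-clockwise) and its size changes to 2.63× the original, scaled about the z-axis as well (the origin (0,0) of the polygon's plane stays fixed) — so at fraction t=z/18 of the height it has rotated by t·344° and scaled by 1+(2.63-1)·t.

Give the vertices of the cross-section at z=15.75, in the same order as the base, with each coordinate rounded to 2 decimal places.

t = z/height = 15.75/18 = 0.875
s = 1 + (scale-1)·z/height = 1 + (2.63-1)·15.75/18 = 2.426250
θ = twist·z/height = 344°·15.75/18 = 301.0000° = 5.253441 rad
cos θ = 0.515038, sin θ = -0.857167 (intermediates below are computed at full precision and shown rounded to 5 d.p.)
v1: (-4,-2) → rotate → (-3.77449,2.39859) → ×s → (-9.15785,5.81959) → (-9.16,5.82)
v2: (5,-4) → rotate → (-0.85348,-6.34599) → ×s → (-2.07075,-15.39696) → (-2.07,-15.40)
v3: (5,-1.5) → rotate → (1.28944,-5.05839) → ×s → (3.12850,-12.27293) → (3.13,-12.27)
v4: (1,2.5) → rotate → (2.65796,0.43043) → ×s → (6.44887,1.04433) → (6.45,1.04)
v5: (-4,3) → rotate → (0.51135,4.97378) → ×s → (1.24066,12.06764) → (1.24,12.07)

Cross-section at z=15.75: (-9.16,5.82) (-2.07,-15.40) (3.13,-12.27) (6.45,1.04) (1.24,12.07)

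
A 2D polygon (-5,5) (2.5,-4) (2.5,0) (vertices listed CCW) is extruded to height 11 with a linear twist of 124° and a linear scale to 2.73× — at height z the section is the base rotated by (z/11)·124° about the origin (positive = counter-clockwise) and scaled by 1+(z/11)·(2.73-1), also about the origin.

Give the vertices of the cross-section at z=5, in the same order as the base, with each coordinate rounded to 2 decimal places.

t = z/height = 5/11 = 0.454545
s = 1 + (scale-1)·z/height = 1 + (2.73-1)·5/11 = 1.786364
θ = twist·z/height = 124°·5/11 = 56.3636° = 0.983731 rad
cos θ = 0.553920, sin θ = 0.832570 (intermediates below are computed at full precision and shown rounded to 5 d.p.)
v1: (-5,5) → rotate → (-6.93245,-1.39325) → ×s → (-12.38388,-2.48885) → (-12.38,-2.49)
v2: (2.5,-4) → rotate → (4.71508,-0.13426) → ×s → (8.42285,-0.23983) → (8.42,-0.24)
v3: (2.5,0) → rotate → (1.38480,2.08142) → ×s → (2.47376,3.71818) → (2.47,3.72)

Cross-section at z=5: (-12.38,-2.49) (8.42,-0.24) (2.47,3.72)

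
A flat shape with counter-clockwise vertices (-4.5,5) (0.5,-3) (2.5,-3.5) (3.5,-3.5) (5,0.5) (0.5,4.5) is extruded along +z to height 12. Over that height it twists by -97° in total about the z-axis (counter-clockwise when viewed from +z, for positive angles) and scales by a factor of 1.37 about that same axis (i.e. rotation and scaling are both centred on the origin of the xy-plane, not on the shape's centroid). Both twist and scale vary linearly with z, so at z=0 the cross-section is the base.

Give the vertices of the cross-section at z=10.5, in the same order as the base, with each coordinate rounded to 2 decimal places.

t = z/height = 10.5/12 = 0.875
s = 1 + (scale-1)·z/height = 1 + (1.37-1)·10.5/12 = 1.323750
θ = twist·z/height = -97°·10.5/12 = -84.8750° = -1.481348 rad
cos θ = 0.089329, sin θ = -0.996002 (intermediates below are computed at full precision and shown rounded to 5 d.p.)
v1: (-4.5,5) → rotate → (4.57803,4.92865) → ×s → (6.06017,6.52431) → (6.06,6.52)
v2: (0.5,-3) → rotate → (-2.94334,-0.76599) → ×s → (-3.89625,-1.01398) → (-3.90,-1.01)
v3: (2.5,-3.5) → rotate → (-3.26269,-2.80266) → ×s → (-4.31898,-3.71002) → (-4.32,-3.71)
v4: (3.5,-3.5) → rotate → (-3.17336,-3.79866) → ×s → (-4.20073,-5.02847) → (-4.20,-5.03)
v5: (5,0.5) → rotate → (0.94465,-4.93535) → ×s → (1.25047,-6.53316) → (1.25,-6.53)
v6: (0.5,4.5) → rotate → (4.52667,-0.09602) → ×s → (5.99219,-0.12711) → (5.99,-0.13)

Cross-section at z=10.5: (6.06,6.52) (-3.90,-1.01) (-4.32,-3.71) (-4.20,-5.03) (1.25,-6.53) (5.99,-0.13)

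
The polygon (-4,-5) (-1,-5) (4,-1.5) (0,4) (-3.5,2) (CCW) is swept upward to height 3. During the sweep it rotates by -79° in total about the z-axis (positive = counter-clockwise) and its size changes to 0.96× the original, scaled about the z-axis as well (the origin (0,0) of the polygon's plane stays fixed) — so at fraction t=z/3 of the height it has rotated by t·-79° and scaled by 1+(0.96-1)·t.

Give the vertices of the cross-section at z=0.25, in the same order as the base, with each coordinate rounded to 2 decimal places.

Cross-section at z=0.25: (-4.53,-4.49) (-1.56,-4.84) (3.79,-1.94) (0.46,3.96) (-3.24,2.38)

t = z/height = 0.25/3 = 0.0833333
s = 1 + (scale-1)·z/height = 1 + (0.96-1)·0.25/3 = 0.996667
θ = twist·z/height = -79°·0.25/3 = -6.5833° = -0.114901 rad
cos θ = 0.993406, sin θ = -0.114648 (intermediates below are computed at full precision and shown rounded to 5 d.p.)
v1: (-4,-5) → rotate → (-4.54687,-4.50844) → ×s → (-4.53171,-4.49341) → (-4.53,-4.49)
v2: (-1,-5) → rotate → (-1.56665,-4.85238) → ×s → (-1.56142,-4.83621) → (-1.56,-4.84)
v3: (4,-1.5) → rotate → (3.80165,-1.94870) → ×s → (3.78898,-1.94221) → (3.79,-1.94)
v4: (0,4) → rotate → (0.45859,3.97362) → ×s → (0.45706,3.96038) → (0.46,3.96)
v5: (-3.5,2) → rotate → (-3.24763,2.38808) → ×s → (-3.23680,2.38012) → (-3.24,2.38)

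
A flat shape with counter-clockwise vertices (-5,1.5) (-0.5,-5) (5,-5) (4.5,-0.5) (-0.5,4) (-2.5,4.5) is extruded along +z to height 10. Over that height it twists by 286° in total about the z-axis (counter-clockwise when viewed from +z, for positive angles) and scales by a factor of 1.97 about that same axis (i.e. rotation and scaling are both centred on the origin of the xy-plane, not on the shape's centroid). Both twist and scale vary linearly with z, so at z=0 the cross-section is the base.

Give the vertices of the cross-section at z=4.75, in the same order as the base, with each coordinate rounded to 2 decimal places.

Cross-section at z=4.75: (3.71,-6.66) (5.61,4.73) (-0.15,10.33) (-4.21,5.10) (-3.55,-4.70) (-1.96,-7.26)

t = z/height = 4.75/10 = 0.475
s = 1 + (scale-1)·z/height = 1 + (1.97-1)·4.75/10 = 1.460750
θ = twist·z/height = 286°·4.75/10 = 135.8500° = 2.371030 rad
cos θ = -0.717519, sin θ = 0.696539 (intermediates below are computed at full precision and shown rounded to 5 d.p.)
v1: (-5,1.5) → rotate → (2.54278,-4.55897) → ×s → (3.71437,-6.65952) → (3.71,-6.66)
v2: (-0.5,-5) → rotate → (3.84146,3.23932) → ×s → (5.61141,4.73184) → (5.61,4.73)
v3: (5,-5) → rotate → (-0.10490,7.07029) → ×s → (-0.15323,10.32793) → (-0.15,10.33)
v4: (4.5,-0.5) → rotate → (-2.88056,3.49319) → ×s → (-4.20778,5.10267) → (-4.21,5.10)
v5: (-0.5,4) → rotate → (-2.42740,-3.21834) → ×s → (-3.54582,-4.70120) → (-3.55,-4.70)
v6: (-2.5,4.5) → rotate → (-1.34063,-4.97018) → ×s → (-1.95832,-7.26019) → (-1.96,-7.26)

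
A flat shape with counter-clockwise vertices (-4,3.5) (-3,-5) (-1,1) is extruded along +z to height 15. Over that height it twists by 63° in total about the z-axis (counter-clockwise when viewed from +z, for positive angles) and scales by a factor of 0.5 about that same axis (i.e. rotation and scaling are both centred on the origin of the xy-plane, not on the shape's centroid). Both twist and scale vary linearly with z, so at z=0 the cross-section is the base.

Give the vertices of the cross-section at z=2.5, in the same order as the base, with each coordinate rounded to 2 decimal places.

Cross-section at z=2.5: (-4.19,2.49) (-1.87,-5.01) (-1.07,0.73)

t = z/height = 2.5/15 = 0.166667
s = 1 + (scale-1)·z/height = 1 + (0.5-1)·2.5/15 = 0.916667
θ = twist·z/height = 63°·2.5/15 = 10.5000° = 0.183260 rad
cos θ = 0.983255, sin θ = 0.182236 (intermediates below are computed at full precision and shown rounded to 5 d.p.)
v1: (-4,3.5) → rotate → (-4.57084,2.71245) → ×s → (-4.18994,2.48641) → (-4.19,2.49)
v2: (-3,-5) → rotate → (-2.03859,-5.46298) → ×s → (-1.86870,-5.00773) → (-1.87,-5.01)
v3: (-1,1) → rotate → (-1.16549,0.80102) → ×s → (-1.06837,0.73427) → (-1.07,0.73)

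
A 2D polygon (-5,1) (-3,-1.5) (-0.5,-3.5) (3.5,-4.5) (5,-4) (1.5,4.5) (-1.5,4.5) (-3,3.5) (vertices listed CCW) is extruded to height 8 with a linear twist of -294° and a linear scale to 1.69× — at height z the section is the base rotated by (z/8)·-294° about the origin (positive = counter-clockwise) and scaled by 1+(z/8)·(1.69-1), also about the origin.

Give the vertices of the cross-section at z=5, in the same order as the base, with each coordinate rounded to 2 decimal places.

Cross-section at z=5: (7.05,-1.90) (4.42,1.86) (1.04,4.95) (-4.58,6.75) (-6.77,6.18) (-2.56,-6.29) (1.72,-6.57) (3.96,-5.28)

t = z/height = 5/8 = 0.625
s = 1 + (scale-1)·z/height = 1 + (1.69-1)·5/8 = 1.431250
θ = twist·z/height = -294°·5/8 = -183.7500° = -3.207043 rad
cos θ = -0.997859, sin θ = 0.065403 (intermediates below are computed at full precision and shown rounded to 5 d.p.)
v1: (-5,1) → rotate → (4.92389,-1.32487) → ×s → (7.04732,-1.89623) → (7.05,-1.90)
v2: (-3,-1.5) → rotate → (3.09168,1.30058) → ×s → (4.42497,1.86145) → (4.42,1.86)
v3: (-0.5,-3.5) → rotate → (0.72784,3.45980) → ×s → (1.04172,4.95185) → (1.04,4.95)
v4: (3.5,-4.5) → rotate → (-3.19819,4.71928) → ×s → (-4.57741,6.75446) → (-4.58,6.75)
v5: (5,-4) → rotate → (-4.72768,4.31845) → ×s → (-6.76650,6.18078) → (-6.77,6.18)
v6: (1.5,4.5) → rotate → (-1.79110,-4.39226) → ×s → (-2.56352,-6.28642) → (-2.56,-6.29)
v7: (-1.5,4.5) → rotate → (1.20247,-4.58847) → ×s → (1.72104,-6.56725) → (1.72,-6.57)
v8: (-3,3.5) → rotate → (2.76467,-3.68872) → ×s → (3.95693,-5.27947) → (3.96,-5.28)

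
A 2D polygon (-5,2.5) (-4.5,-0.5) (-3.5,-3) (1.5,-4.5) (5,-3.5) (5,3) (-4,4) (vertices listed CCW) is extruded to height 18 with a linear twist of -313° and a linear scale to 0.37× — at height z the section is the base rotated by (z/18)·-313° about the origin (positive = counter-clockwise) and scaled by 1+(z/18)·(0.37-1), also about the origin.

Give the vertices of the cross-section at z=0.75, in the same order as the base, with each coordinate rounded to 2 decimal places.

Cross-section at z=0.75: (-4.19,3.47) (-4.38,0.51) (-3.98,-2.08) (0.43,-4.60) (3.97,-4.42) (5.40,1.75) (-2.92,4.67)

t = z/height = 0.75/18 = 0.0416667
s = 1 + (scale-1)·z/height = 1 + (0.37-1)·0.75/18 = 0.973750
θ = twist·z/height = -313°·0.75/18 = -13.0417° = -0.227620 rad
cos θ = 0.974206, sin θ = -0.225660 (intermediates below are computed at full precision and shown rounded to 5 d.p.)
v1: (-5,2.5) → rotate → (-4.30688,3.56381) → ×s → (-4.19383,3.47026) → (-4.19,3.47)
v2: (-4.5,-0.5) → rotate → (-4.49676,0.52836) → ×s → (-4.37872,0.51450) → (-4.38,0.51)
v3: (-3.5,-3) → rotate → (-4.08670,-2.13281) → ×s → (-3.97942,-2.07682) → (-3.98,-2.08)
v4: (1.5,-4.5) → rotate → (0.44584,-4.72242) → ×s → (0.43414,-4.59845) → (0.43,-4.60)
v5: (5,-3.5) → rotate → (4.08122,-4.53802) → ×s → (3.97409,-4.41890) → (3.97,-4.42)
v6: (5,3) → rotate → (5.54801,1.79432) → ×s → (5.40237,1.74722) → (5.40,1.75)
v7: (-4,4) → rotate → (-2.99419,4.79946) → ×s → (-2.91559,4.67348) → (-2.92,4.67)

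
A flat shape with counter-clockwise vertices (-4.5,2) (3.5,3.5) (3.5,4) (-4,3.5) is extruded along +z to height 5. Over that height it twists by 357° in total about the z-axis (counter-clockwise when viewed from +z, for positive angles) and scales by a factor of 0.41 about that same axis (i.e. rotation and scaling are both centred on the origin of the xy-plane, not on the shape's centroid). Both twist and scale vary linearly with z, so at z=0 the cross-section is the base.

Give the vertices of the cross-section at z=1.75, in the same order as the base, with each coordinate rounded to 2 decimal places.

t = z/height = 1.75/5 = 0.35
s = 1 + (scale-1)·z/height = 1 + (0.41-1)·1.75/5 = 0.793500
θ = twist·z/height = 357°·1.75/5 = 124.9500° = 2.180789 rad
cos θ = -0.572861, sin θ = 0.819652 (intermediates below are computed at full precision and shown rounded to 5 d.p.)
v1: (-4.5,2) → rotate → (0.93857,-4.83416) → ×s → (0.74476,-3.83590) → (0.74,-3.84)
v2: (3.5,3.5) → rotate → (-4.87380,0.86377) → ×s → (-3.86736,0.68540) → (-3.87,0.69)
v3: (3.5,4) → rotate → (-5.28362,0.57734) → ×s → (-4.19256,0.45812) → (-4.19,0.46)
v4: (-4,3.5) → rotate → (-0.57734,-5.28362) → ×s → (-0.45812,-4.19256) → (-0.46,-4.19)

Cross-section at z=1.75: (0.74,-3.84) (-3.87,0.69) (-4.19,0.46) (-0.46,-4.19)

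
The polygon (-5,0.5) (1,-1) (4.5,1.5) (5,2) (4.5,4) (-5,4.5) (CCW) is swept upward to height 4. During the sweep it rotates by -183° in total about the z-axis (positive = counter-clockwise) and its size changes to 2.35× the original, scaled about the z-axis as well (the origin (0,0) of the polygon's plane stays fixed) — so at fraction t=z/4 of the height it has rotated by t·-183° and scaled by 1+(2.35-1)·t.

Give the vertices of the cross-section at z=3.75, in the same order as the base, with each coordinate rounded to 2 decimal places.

Cross-section at z=3.75: (11.37,0.54) (-2.57,1.91) (-9.59,-4.86) (-10.54,-6.14) (-8.76,-10.46) (12.70,-8.42)

t = z/height = 3.75/4 = 0.9375
s = 1 + (scale-1)·z/height = 1 + (2.35-1)·3.75/4 = 2.265625
θ = twist·z/height = -183°·3.75/4 = -171.5625° = -2.994330 rad
cos θ = -0.989177, sin θ = -0.146730 (intermediates below are computed at full precision and shown rounded to 5 d.p.)
v1: (-5,0.5) → rotate → (5.01925,0.23906) → ×s → (11.37173,0.54163) → (11.37,0.54)
v2: (1,-1) → rotate → (-1.13591,0.84245) → ×s → (-2.57354,1.90867) → (-2.57,1.91)
v3: (4.5,1.5) → rotate → (-4.23120,-2.14405) → ×s → (-9.58631,-4.85762) → (-9.59,-4.86)
v4: (5,2) → rotate → (-4.65242,-2.71201) → ×s → (-10.54064,-6.14439) → (-10.54,-6.14)
v5: (4.5,4) → rotate → (-3.86437,-4.61699) → ×s → (-8.75522,-10.46038) → (-8.76,-10.46)
v6: (-5,4.5) → rotate → (5.60617,-3.71764) → ×s → (12.70148,-8.42278) → (12.70,-8.42)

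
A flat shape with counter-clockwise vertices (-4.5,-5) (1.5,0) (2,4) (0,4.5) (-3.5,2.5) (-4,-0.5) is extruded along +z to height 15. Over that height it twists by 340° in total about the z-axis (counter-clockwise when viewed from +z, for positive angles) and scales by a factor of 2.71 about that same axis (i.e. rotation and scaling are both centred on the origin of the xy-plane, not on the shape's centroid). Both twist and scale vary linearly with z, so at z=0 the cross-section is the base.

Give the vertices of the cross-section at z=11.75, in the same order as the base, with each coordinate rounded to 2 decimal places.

t = z/height = 11.75/15 = 0.783333
s = 1 + (scale-1)·z/height = 1 + (2.71-1)·11.75/15 = 2.339500
θ = twist·z/height = 340°·11.75/15 = 266.3333° = 4.648394 rad
cos θ = -0.063952, sin θ = -0.997953 (intermediates below are computed at full precision and shown rounded to 5 d.p.)
v1: (-4.5,-5) → rotate → (-4.70198,4.81055) → ×s → (-11.00029,11.25428) → (-11.00,11.25)
v2: (1.5,0) → rotate → (-0.09593,-1.49693) → ×s → (-0.22442,-3.50207) → (-0.22,-3.50)
v3: (2,4) → rotate → (3.86391,-2.25171) → ×s → (9.03961,-5.26788) → (9.04,-5.27)
v4: (0,4.5) → rotate → (4.49079,-0.28778) → ×s → (10.50620,-0.67327) → (10.51,-0.67)
v5: (-3.5,2.5) → rotate → (2.71871,3.33296) → ×s → (6.36043,7.79745) → (6.36,7.80)
v6: (-4,-0.5) → rotate → (-0.24317,4.02379) → ×s → (-0.56890,9.41365) → (-0.57,9.41)

Cross-section at z=11.75: (-11.00,11.25) (-0.22,-3.50) (9.04,-5.27) (10.51,-0.67) (6.36,7.80) (-0.57,9.41)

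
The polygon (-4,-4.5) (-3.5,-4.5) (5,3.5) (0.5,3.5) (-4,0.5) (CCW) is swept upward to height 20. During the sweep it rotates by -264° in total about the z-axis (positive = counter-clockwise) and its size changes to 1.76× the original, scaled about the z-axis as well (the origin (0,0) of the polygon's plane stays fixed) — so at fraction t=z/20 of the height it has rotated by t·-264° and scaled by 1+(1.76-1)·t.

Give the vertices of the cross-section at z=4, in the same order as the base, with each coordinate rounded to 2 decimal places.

t = z/height = 4/20 = 0.2
s = 1 + (scale-1)·z/height = 1 + (1.76-1)·4/20 = 1.152000
θ = twist·z/height = -264°·4/20 = -52.8000° = -0.921534 rad
cos θ = 0.604599, sin θ = -0.796530 (intermediates below are computed at full precision and shown rounded to 5 d.p.)
v1: (-4,-4.5) → rotate → (-6.00278,0.46542) → ×s → (-6.91520,0.53617) → (-6.92,0.54)
v2: (-3.5,-4.5) → rotate → (-5.70048,0.06716) → ×s → (-6.56695,0.07737) → (-6.57,0.08)
v3: (5,3.5) → rotate → (5.81085,-1.86655) → ×s → (6.69410,-2.15027) → (6.69,-2.15)
v4: (0.5,3.5) → rotate → (3.09015,1.71783) → ×s → (3.55986,1.97894) → (3.56,1.98)
v5: (-4,0.5) → rotate → (-2.02013,3.48842) → ×s → (-2.32719,4.01866) → (-2.33,4.02)

Cross-section at z=4: (-6.92,0.54) (-6.57,0.08) (6.69,-2.15) (3.56,1.98) (-2.33,4.02)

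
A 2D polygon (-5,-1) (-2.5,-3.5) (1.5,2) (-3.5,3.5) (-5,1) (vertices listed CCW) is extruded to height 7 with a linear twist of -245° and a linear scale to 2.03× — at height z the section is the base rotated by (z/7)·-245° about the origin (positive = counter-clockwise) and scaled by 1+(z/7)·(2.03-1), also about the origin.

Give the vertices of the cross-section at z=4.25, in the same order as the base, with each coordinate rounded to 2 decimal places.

Cross-section at z=4.25: (6.10,5.61) (0.52,6.97) (-0.40,-4.04) (7.81,-1.91) (7.79,2.83)

t = z/height = 4.25/7 = 0.607143
s = 1 + (scale-1)·z/height = 1 + (2.03-1)·4.25/7 = 1.625357
θ = twist·z/height = -245°·4.25/7 = -148.7500° = -2.596177 rad
cos θ = -0.854912, sin θ = -0.518773 (intermediates below are computed at full precision and shown rounded to 5 d.p.)
v1: (-5,-1) → rotate → (3.75579,3.44878) → ×s → (6.10449,5.60550) → (6.10,5.61)
v2: (-2.5,-3.5) → rotate → (0.32157,4.28912) → ×s → (0.52267,6.97136) → (0.52,6.97)
v3: (1.5,2) → rotate → (-0.24482,-2.48798) → ×s → (-0.39792,-4.04386) → (-0.40,-4.04)
v4: (-3.5,3.5) → rotate → (4.80790,-1.17649) → ×s → (7.81455,-1.91221) → (7.81,-1.91)
v5: (-5,1) → rotate → (4.79333,1.73895) → ×s → (7.79088,2.82642) → (7.79,2.83)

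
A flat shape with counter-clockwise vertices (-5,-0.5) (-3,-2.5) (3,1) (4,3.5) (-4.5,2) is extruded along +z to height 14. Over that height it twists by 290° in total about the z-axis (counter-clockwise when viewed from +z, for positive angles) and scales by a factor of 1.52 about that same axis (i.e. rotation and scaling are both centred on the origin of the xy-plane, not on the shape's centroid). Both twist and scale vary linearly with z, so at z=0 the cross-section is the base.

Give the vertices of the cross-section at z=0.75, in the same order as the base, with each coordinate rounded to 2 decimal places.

Cross-section at z=0.75: (-4.81,-1.87) (-2.28,-3.30) (2.70,1.82) (3.00,4.57) (-5.01,0.74)

t = z/height = 0.75/14 = 0.0535714
s = 1 + (scale-1)·z/height = 1 + (1.52-1)·0.75/14 = 1.027857
θ = twist·z/height = 290°·0.75/14 = 15.5357° = 0.271149 rad
cos θ = 0.963464, sin θ = 0.267839 (intermediates below are computed at full precision and shown rounded to 5 d.p.)
v1: (-5,-0.5) → rotate → (-4.68340,-1.82093) → ×s → (-4.81387,-1.87165) → (-4.81,-1.87)
v2: (-3,-2.5) → rotate → (-2.22079,-3.21218) → ×s → (-2.28266,-3.30166) → (-2.28,-3.30)
v3: (3,1) → rotate → (2.62255,1.76698) → ×s → (2.69561,1.81620) → (2.70,1.82)
v4: (4,3.5) → rotate → (2.91642,4.44348) → ×s → (2.99766,4.56726) → (3.00,4.57)
v5: (-4.5,2) → rotate → (-4.87126,0.72165) → ×s → (-5.00696,0.74176) → (-5.01,0.74)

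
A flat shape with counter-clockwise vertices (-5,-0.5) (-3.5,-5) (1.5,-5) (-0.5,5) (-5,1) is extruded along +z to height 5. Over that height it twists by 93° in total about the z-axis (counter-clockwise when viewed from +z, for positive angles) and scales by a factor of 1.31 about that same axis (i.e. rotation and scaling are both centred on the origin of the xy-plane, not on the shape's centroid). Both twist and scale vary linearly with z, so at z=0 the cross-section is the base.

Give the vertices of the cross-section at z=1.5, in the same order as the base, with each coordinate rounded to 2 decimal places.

Cross-section at z=1.5: (-4.57,-3.04) (-0.82,-6.62) (4.01,-4.06) (-3.04,4.57) (-5.34,-1.59)

t = z/height = 1.5/5 = 0.3
s = 1 + (scale-1)·z/height = 1 + (1.31-1)·1.5/5 = 1.093000
θ = twist·z/height = 93°·1.5/5 = 27.9000° = 0.486947 rad
cos θ = 0.883766, sin θ = 0.467930 (intermediates below are computed at full precision and shown rounded to 5 d.p.)
v1: (-5,-0.5) → rotate → (-4.18486,-2.78153) → ×s → (-4.57406,-3.04021) → (-4.57,-3.04)
v2: (-3.5,-5) → rotate → (-0.75353,-6.05658) → ×s → (-0.82361,-6.61984) → (-0.82,-6.62)
v3: (1.5,-5) → rotate → (3.66530,-3.71693) → ×s → (4.00617,-4.06261) → (4.01,-4.06)
v4: (-0.5,5) → rotate → (-2.78153,4.18486) → ×s → (-3.04021,4.57406) → (-3.04,4.57)
v5: (-5,1) → rotate → (-4.88676,-1.45588) → ×s → (-5.34123,-1.59128) → (-5.34,-1.59)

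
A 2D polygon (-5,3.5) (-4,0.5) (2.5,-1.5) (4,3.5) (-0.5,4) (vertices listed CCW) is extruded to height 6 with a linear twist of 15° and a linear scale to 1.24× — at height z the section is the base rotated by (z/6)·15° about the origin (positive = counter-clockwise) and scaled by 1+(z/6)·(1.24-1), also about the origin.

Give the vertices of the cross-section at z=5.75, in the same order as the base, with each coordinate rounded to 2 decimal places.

Cross-section at z=5.75: (-7.03,2.64) (-4.92,-0.63) (3.44,-1.02) (3.70,5.39) (-1.82,4.61)

t = z/height = 5.75/6 = 0.958333
s = 1 + (scale-1)·z/height = 1 + (1.24-1)·5.75/6 = 1.230000
θ = twist·z/height = 15°·5.75/6 = 14.3750° = 0.250891 rad
cos θ = 0.968692, sin θ = 0.248267 (intermediates below are computed at full precision and shown rounded to 5 d.p.)
v1: (-5,3.5) → rotate → (-5.71239,2.14908) → ×s → (-7.02624,2.64337) → (-7.03,2.64)
v2: (-4,0.5) → rotate → (-3.99890,-0.50872) → ×s → (-4.91865,-0.62573) → (-4.92,-0.63)
v3: (2.5,-1.5) → rotate → (2.79413,-0.83237) → ×s → (3.43678,-1.02381) → (3.44,-1.02)
v4: (4,3.5) → rotate → (3.00583,4.38349) → ×s → (3.69717,5.39169) → (3.70,5.39)
v5: (-0.5,4) → rotate → (-1.47741,3.75063) → ×s → (-1.81722,4.61328) → (-1.82,4.61)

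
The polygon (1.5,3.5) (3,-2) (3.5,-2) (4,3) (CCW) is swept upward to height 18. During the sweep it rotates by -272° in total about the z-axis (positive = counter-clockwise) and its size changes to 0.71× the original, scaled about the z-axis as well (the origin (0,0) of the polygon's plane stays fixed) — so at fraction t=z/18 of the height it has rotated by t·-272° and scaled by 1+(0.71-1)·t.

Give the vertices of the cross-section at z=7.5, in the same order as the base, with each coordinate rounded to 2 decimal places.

Cross-section at z=7.5: (2.30,-2.43) (-2.66,-1.73) (-2.83,-2.13) (1.03,-4.27)

t = z/height = 7.5/18 = 0.416667
s = 1 + (scale-1)·z/height = 1 + (0.71-1)·7.5/18 = 0.879167
θ = twist·z/height = -272°·7.5/18 = -113.3333° = -1.978040 rad
cos θ = -0.396080, sin θ = -0.918216 (intermediates below are computed at full precision and shown rounded to 5 d.p.)
v1: (1.5,3.5) → rotate → (2.61964,-2.76360) → ×s → (2.30310,-2.42967) → (2.30,-2.43)
v2: (3,-2) → rotate → (-3.02467,-1.96249) → ×s → (-2.65919,-1.72535) → (-2.66,-1.73)
v3: (3.5,-2) → rotate → (-3.22271,-2.42160) → ×s → (-2.83330,-2.12899) → (-2.83,-2.13)
v4: (4,3) → rotate → (1.17033,-4.86110) → ×s → (1.02891,-4.27372) → (1.03,-4.27)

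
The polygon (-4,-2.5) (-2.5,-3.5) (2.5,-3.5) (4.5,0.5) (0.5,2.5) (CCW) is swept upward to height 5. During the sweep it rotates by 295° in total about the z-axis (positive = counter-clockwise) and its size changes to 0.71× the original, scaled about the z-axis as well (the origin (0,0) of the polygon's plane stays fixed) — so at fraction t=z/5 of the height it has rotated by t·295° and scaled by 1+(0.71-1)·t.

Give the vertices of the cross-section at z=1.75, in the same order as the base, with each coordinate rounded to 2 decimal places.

t = z/height = 1.75/5 = 0.35
s = 1 + (scale-1)·z/height = 1 + (0.71-1)·1.75/5 = 0.898500
θ = twist·z/height = 295°·1.75/5 = 103.2500° = 1.802052 rad
cos θ = -0.229200, sin θ = 0.973379 (intermediates below are computed at full precision and shown rounded to 5 d.p.)
v1: (-4,-2.5) → rotate → (3.35025,-3.32052) → ×s → (3.01020,-2.98348) → (3.01,-2.98)
v2: (-2.5,-3.5) → rotate → (3.97983,-1.63125) → ×s → (3.57588,-1.46568) → (3.58,-1.47)
v3: (2.5,-3.5) → rotate → (2.83383,3.23565) → ×s → (2.54619,2.90723) → (2.55,2.91)
v4: (4.5,0.5) → rotate → (-1.51809,4.26561) → ×s → (-1.36401,3.83265) → (-1.36,3.83)
v5: (0.5,2.5) → rotate → (-2.54805,-0.08631) → ×s → (-2.28942,-0.07755) → (-2.29,-0.08)

Cross-section at z=1.75: (3.01,-2.98) (3.58,-1.47) (2.55,2.91) (-1.36,3.83) (-2.29,-0.08)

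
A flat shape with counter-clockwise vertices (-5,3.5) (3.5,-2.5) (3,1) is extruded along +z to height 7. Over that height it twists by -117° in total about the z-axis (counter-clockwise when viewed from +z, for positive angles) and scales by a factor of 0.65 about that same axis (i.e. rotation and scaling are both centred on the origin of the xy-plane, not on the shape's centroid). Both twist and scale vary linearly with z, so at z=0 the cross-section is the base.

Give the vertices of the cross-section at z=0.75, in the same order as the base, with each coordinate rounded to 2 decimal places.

Cross-section at z=0.75: (-3.97,4.33) (2.77,-3.08) (3.03,0.31)

t = z/height = 0.75/7 = 0.107143
s = 1 + (scale-1)·z/height = 1 + (0.65-1)·0.75/7 = 0.962500
θ = twist·z/height = -117°·0.75/7 = -12.5357° = -0.218789 rad
cos θ = 0.976161, sin θ = -0.217048 (intermediates below are computed at full precision and shown rounded to 5 d.p.)
v1: (-5,3.5) → rotate → (-4.12114,4.50180) → ×s → (-3.96659,4.33299) → (-3.97,4.33)
v2: (3.5,-2.5) → rotate → (2.87394,-3.20007) → ×s → (2.76617,-3.08007) → (2.77,-3.08)
v3: (3,1) → rotate → (3.14553,0.32502) → ×s → (3.02757,0.31283) → (3.03,0.31)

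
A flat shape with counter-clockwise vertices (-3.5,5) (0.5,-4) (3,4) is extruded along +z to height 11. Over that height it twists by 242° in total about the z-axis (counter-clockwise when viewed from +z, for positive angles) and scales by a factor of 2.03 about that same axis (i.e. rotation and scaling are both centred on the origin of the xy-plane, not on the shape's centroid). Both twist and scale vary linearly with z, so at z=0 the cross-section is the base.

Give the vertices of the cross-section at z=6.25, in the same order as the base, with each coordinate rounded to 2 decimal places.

t = z/height = 6.25/11 = 0.568182
s = 1 + (scale-1)·z/height = 1 + (2.03-1)·6.25/11 = 1.585227
θ = twist·z/height = 242°·6.25/11 = 137.5000° = 2.399828 rad
cos θ = -0.737277, sin θ = 0.675590 (intermediates below are computed at full precision and shown rounded to 5 d.p.)
v1: (-3.5,5) → rotate → (-0.79748,-6.05095) → ×s → (-1.26419,-9.59213) → (-1.26,-9.59)
v2: (0.5,-4) → rotate → (2.33372,3.28690) → ×s → (3.69948,5.21049) → (3.70,5.21)
v3: (3,4) → rotate → (-4.91419,-0.92234) → ×s → (-7.79011,-1.46212) → (-7.79,-1.46)

Cross-section at z=6.25: (-1.26,-9.59) (3.70,5.21) (-7.79,-1.46)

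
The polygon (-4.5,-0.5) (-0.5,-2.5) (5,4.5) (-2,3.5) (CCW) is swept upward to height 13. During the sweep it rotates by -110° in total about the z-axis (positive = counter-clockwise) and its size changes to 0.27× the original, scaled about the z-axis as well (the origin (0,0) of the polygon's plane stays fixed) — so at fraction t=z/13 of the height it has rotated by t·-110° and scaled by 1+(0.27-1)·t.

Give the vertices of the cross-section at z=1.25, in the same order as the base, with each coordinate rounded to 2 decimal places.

Cross-section at z=1.25: (-4.20,0.31) (-0.88,-2.20) (5.34,3.26) (-1.23,3.54)

t = z/height = 1.25/13 = 0.0961538
s = 1 + (scale-1)·z/height = 1 + (0.27-1)·1.25/13 = 0.929808
θ = twist·z/height = -110°·1.25/13 = -10.5769° = -0.184602 rad
cos θ = 0.983009, sin θ = -0.183555 (intermediates below are computed at full precision and shown rounded to 5 d.p.)
v1: (-4.5,-0.5) → rotate → (-4.51532,0.33449) → ×s → (-4.19838,0.31102) → (-4.20,0.31)
v2: (-0.5,-2.5) → rotate → (-0.95039,-2.36575) → ×s → (-0.88368,-2.19969) → (-0.88,-2.20)
v3: (5,4.5) → rotate → (5.74105,3.50576) → ×s → (5.33807,3.25969) → (5.34,3.26)
v4: (-2,3.5) → rotate → (-1.32357,3.80764) → ×s → (-1.23067,3.54038) → (-1.23,3.54)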